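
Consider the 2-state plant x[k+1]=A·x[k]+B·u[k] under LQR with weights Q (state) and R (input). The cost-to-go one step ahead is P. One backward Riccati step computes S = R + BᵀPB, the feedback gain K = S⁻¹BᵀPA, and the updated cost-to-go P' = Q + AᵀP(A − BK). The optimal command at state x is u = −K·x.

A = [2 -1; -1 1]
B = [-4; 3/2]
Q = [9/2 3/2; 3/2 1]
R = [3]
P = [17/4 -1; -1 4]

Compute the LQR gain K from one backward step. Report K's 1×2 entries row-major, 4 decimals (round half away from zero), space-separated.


-0.5109 0.3098

BᵀP = [-18.5000 10.0000]
S = R + BᵀPB = [3] + [89.0000] = [92.0000]
BᵀPA = [-47.0000 28.5000]
K = S⁻¹·BᵀPA = [-0.5109 0.3098]
A−BK = [-0.0435 0.2391; -0.2337 0.5353]
AᵀP(A−BK) = [0.9891 -0.9402; -0.9402 1.4212]
P' = Q + AᵀP(A−BK) = [5.4891 0.5598; 0.5598 2.4212]
tr(P') = 7.9103


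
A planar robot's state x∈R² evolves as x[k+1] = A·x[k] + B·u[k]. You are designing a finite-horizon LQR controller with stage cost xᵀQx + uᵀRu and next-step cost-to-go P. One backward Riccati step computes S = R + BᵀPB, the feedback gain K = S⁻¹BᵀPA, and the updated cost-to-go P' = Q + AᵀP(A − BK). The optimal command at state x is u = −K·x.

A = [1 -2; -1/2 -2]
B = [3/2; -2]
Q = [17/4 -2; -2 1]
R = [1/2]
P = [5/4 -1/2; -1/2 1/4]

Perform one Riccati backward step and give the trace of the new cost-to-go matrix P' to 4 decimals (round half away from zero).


BᵀP = [2.8750 -1.2500]
S = R + BᵀPB = [1/2] + [6.8125] = [7.3125]
BᵀPA = [3.5000 -3.2500]
K = S⁻¹·BᵀPA = [0.4786 -0.4444]
A−BK = [0.2821 -1.3333; 0.4573 -2.8889]
AᵀP(A−BK) = [0.1373 -0.1944; -0.1944 0.5556]
P' = Q + AᵀP(A−BK) = [4.3873 -2.1944; -2.1944 1.5556]
tr(P') = 5.9428

5.9428


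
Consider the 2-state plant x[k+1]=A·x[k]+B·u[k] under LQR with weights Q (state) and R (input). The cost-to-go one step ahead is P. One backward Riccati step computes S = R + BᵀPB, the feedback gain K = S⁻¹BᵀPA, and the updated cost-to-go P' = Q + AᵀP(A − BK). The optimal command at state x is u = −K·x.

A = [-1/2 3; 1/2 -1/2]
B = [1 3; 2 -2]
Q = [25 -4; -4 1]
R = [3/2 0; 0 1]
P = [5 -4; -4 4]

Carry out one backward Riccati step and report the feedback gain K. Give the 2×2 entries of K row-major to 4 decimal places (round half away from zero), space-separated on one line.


BᵀP = [-3.0000 4.0000; 23.0000 -20.0000]
S = R + BᵀPB = [3/2 0; 0 1] + [5.0000 -17.0000; -17.0000 109.0000] = [6.5000 -17.0000; -17.0000 110.0000]
BᵀPA = [3.5000 -11.0000; -21.5000 79.0000]
K = S⁻¹·BᵀPA = [0.0458 0.3122; -0.1884 0.7664]
A−BK = [0.0194 0.3885; 0.0317 0.4085]
AᵀP(A−BK) = [0.0396 -0.1144; -0.1144 0.8862]
P' = Q + AᵀP(A−BK) = [25.0396 -4.1144; -4.1144 1.8862]
tr(P') = 26.9258

0.0458 0.3122 -0.1884 0.7664


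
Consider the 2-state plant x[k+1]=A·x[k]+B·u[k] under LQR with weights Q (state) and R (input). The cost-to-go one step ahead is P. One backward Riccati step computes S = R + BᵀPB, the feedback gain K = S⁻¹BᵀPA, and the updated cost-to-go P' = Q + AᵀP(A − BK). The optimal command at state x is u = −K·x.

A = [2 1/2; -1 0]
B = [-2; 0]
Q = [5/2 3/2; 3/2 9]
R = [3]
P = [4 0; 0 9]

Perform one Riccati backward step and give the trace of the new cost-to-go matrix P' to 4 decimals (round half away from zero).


23.1842

BᵀP = [-8.0000 0.0000]
S = R + BᵀPB = [3] + [16.0000] = [19.0000]
BᵀPA = [-16.0000 -4.0000]
K = S⁻¹·BᵀPA = [-0.8421 -0.2105]
A−BK = [0.3158 0.0789; -1.0000 0.0000]
AᵀP(A−BK) = [11.5263 0.6316; 0.6316 0.1579]
P' = Q + AᵀP(A−BK) = [14.0263 2.1316; 2.1316 9.1579]
tr(P') = 23.1842


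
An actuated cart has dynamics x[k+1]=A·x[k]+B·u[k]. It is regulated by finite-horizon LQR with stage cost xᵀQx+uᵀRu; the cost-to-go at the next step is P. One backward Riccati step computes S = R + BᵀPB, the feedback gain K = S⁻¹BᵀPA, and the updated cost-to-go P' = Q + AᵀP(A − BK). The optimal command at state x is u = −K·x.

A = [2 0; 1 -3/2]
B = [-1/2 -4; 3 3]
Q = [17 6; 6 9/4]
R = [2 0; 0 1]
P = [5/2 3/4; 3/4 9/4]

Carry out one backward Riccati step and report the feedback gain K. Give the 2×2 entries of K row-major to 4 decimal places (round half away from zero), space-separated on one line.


0.8141 -0.4953 -0.5564 0.0431

BᵀP = [1.0000 6.3750; -7.7500 3.7500]
S = R + BᵀPB = [2 0; 0 1] + [18.6250 15.1250; 15.1250 42.2500] = [20.6250 15.1250; 15.1250 43.2500]
BᵀPA = [8.3750 -9.5625; -11.7500 -5.6250]
K = S⁻¹·BᵀPA = [0.8141 -0.4953; -0.5564 0.0431]
A−BK = [0.1816 -0.0751; 0.2269 -0.1436]
AᵀP(A−BK) = [1.8950 -0.9701; -0.9701 0.5691]
P' = Q + AᵀP(A−BK) = [18.8950 5.0299; 5.0299 2.8191]
tr(P') = 21.7141


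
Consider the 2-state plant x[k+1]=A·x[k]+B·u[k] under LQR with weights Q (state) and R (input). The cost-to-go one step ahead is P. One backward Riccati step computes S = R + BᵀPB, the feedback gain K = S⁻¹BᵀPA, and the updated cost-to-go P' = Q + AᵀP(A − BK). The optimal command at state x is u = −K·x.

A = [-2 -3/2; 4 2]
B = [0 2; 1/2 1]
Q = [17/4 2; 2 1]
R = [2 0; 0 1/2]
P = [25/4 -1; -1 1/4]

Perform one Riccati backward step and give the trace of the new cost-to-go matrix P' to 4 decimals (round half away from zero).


BᵀP = [-0.5000 0.1250; 11.5000 -1.7500]
S = R + BᵀPB = [2 0; 0 1/2] + [0.0625 -0.8750; -0.8750 21.2500] = [2.0625 -0.8750; -0.8750 21.7500]
BᵀPA = [1.5000 1.0000; -30.0000 -20.7500]
K = S⁻¹·BᵀPA = [0.1446 0.0815; -1.3735 -0.9507]
A−BK = [0.7470 0.4015; 5.3012 2.9100]
AᵀP(A−BK) = [3.5783 2.1054; 2.1054 1.2531]
P' = Q + AᵀP(A−BK) = [7.8283 4.1054; 4.1054 2.2531]
tr(P') = 10.0814

10.0814


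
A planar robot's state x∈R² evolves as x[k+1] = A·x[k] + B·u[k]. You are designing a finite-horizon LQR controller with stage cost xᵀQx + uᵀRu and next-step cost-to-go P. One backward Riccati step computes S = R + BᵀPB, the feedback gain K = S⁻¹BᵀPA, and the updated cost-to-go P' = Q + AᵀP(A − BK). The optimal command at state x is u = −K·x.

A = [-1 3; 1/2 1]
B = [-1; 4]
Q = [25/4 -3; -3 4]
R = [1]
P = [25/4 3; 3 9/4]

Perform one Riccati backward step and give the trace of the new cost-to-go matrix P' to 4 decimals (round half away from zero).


BᵀP = [5.7500 6.0000]
S = R + BᵀPB = [1] + [18.2500] = [19.2500]
BᵀPA = [-2.7500 23.2500]
K = S⁻¹·BᵀPA = [-0.1429 1.2078]
A−BK = [-1.1429 4.2078; 1.0714 -3.8312]
AᵀP(A−BK) = [3.4196 -12.8036; -12.8036 48.4188]
P' = Q + AᵀP(A−BK) = [9.6696 -15.8036; -15.8036 52.4188]
tr(P') = 62.0885

62.0885


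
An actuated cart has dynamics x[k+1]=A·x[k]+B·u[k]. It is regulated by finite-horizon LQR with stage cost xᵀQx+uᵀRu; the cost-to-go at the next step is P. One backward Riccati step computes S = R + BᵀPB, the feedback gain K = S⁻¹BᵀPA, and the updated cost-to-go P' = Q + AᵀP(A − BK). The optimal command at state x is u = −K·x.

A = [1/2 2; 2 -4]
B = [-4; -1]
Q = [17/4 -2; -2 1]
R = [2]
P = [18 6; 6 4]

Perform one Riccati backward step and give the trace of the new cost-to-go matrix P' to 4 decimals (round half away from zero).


45.7003

BᵀP = [-78.0000 -28.0000]
S = R + BᵀPB = [2] + [340.0000] = [342.0000]
BᵀPA = [-95.0000 -44.0000]
K = S⁻¹·BᵀPA = [-0.2778 -0.1287]
A−BK = [-0.6111 1.4854; 1.7222 -4.1287]
AᵀP(A−BK) = [6.1111 -14.2222; -14.2222 34.3392]
P' = Q + AᵀP(A−BK) = [10.3611 -16.2222; -16.2222 35.3392]
tr(P') = 45.7003


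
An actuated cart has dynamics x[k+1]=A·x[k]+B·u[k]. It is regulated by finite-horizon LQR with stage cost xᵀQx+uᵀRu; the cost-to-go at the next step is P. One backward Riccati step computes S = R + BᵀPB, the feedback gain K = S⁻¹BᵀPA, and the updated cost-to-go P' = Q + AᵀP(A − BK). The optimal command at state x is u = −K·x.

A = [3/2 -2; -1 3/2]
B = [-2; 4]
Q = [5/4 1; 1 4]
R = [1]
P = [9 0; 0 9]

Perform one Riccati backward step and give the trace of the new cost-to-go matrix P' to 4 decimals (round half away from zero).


BᵀP = [-18.0000 36.0000]
S = R + BᵀPB = [1] + [180.0000] = [181.0000]
BᵀPA = [-63.0000 90.0000]
K = S⁻¹·BᵀPA = [-0.3481 0.4972]
A−BK = [0.8039 -1.0055; 0.3923 -0.4890]
AᵀP(A−BK) = [7.3218 -9.1740; -9.1740 11.4986]
P' = Q + AᵀP(A−BK) = [8.5718 -8.1740; -8.1740 15.4986]
tr(P') = 24.0704

24.0704


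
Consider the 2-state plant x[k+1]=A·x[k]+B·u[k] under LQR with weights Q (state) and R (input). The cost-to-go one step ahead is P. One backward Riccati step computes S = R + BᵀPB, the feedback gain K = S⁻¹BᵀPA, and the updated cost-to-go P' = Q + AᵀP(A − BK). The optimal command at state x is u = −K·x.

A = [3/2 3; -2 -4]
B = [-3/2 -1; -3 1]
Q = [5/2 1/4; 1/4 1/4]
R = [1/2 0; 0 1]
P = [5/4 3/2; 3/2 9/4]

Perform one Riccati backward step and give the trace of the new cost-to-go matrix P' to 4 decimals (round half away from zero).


BᵀP = [-6.3750 -9.0000; 0.2500 0.7500]
S = R + BᵀPB = [1/2 0; 0 1] + [36.5625 -2.6250; -2.6250 0.5000] = [37.0625 -2.6250; -2.6250 1.5000]
BᵀPA = [8.4375 16.8750; -1.1250 -2.2500]
K = S⁻¹·BᵀPA = [0.1992 0.3985; -0.4013 -0.8027]
A−BK = [1.3975 2.7950; -1.0010 -2.0019]
AᵀP(A−BK) = [0.6800 1.3600; 1.3600 2.7199]
P' = Q + AᵀP(A−BK) = [3.1800 1.6100; 1.6100 2.9699]
tr(P') = 6.1499

6.1499


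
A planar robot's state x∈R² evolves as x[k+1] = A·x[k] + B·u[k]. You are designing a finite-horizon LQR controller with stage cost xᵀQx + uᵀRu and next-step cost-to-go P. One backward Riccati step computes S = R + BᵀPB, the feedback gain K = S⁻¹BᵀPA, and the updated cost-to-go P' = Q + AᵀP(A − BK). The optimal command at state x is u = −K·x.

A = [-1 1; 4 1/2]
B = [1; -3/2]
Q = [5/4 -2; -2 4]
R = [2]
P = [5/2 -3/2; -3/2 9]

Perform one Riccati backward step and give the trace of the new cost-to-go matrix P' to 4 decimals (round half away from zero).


BᵀP = [4.7500 -15.0000]
S = R + BᵀPB = [2] + [27.2500] = [29.2500]
BᵀPA = [-64.7500 -2.7500]
K = S⁻¹·BᵀPA = [-2.2137 -0.0940]
A−BK = [1.2137 1.0940; 0.6795 0.3590]
AᵀP(A−BK) = [15.1645 4.1624; 4.1624 2.9915]
P' = Q + AᵀP(A−BK) = [16.4145 2.1624; 2.1624 6.9915]
tr(P') = 23.4060

23.4060


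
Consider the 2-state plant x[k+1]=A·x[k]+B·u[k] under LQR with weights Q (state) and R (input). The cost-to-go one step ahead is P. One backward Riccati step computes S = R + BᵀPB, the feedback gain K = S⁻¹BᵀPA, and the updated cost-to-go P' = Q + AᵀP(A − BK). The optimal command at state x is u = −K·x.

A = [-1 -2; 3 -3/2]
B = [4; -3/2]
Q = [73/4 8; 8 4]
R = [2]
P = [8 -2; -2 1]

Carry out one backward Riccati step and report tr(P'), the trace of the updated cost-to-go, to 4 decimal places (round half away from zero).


27.8020

BᵀP = [35.0000 -9.5000]
S = R + BᵀPB = [2] + [154.2500] = [156.2500]
BᵀPA = [-63.5000 -55.7500]
K = S⁻¹·BᵀPA = [-0.4064 -0.3568]
A−BK = [0.6256 -0.5728; 2.3904 -2.0352]
AᵀP(A−BK) = [3.1936 -2.1568; -2.1568 2.3584]
P' = Q + AᵀP(A−BK) = [21.4436 5.8432; 5.8432 6.3584]
tr(P') = 27.8020


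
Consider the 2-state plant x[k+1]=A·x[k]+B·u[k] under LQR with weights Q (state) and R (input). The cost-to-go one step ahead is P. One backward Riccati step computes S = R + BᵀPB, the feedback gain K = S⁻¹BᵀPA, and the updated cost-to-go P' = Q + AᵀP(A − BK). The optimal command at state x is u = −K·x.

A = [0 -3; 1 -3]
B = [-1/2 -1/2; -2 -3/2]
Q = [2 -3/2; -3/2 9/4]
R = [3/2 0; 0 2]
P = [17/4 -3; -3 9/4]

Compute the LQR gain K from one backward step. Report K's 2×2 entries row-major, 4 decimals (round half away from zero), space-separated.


-0.4464 -0.4171 -0.2017 -0.1189

BᵀP = [3.8750 -3.0000; 2.3750 -1.8750]
S = R + BᵀPB = [3/2 0; 0 2] + [4.0625 2.5625; 2.5625 1.6250] = [5.5625 2.5625; 2.5625 3.6250]
BᵀPA = [-3.0000 -2.6250; -1.8750 -1.5000]
K = S⁻¹·BᵀPA = [-0.4464 -0.4171; -0.2017 -0.1189]
A−BK = [-0.3240 -3.2680; -0.1953 -4.0126]
AᵀP(A−BK) = [0.5326 0.7756; 0.7756 3.2267]
P' = Q + AᵀP(A−BK) = [2.5326 -0.7244; -0.7244 5.4767]
tr(P') = 8.0093


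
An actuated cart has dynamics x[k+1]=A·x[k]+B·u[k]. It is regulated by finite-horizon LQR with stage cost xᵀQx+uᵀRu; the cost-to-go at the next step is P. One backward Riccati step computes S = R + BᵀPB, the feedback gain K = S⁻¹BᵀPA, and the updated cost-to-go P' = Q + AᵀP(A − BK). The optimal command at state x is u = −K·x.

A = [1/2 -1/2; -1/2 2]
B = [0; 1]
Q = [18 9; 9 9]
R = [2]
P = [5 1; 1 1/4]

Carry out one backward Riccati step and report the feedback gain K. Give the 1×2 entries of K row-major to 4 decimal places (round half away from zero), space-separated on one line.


BᵀP = [1.0000 0.2500]
S = R + BᵀPB = [2] + [0.2500] = [2.2500]
BᵀPA = [0.3750 0.0000]
K = S⁻¹·BᵀPA = [0.1667 0.0000]
A−BK = [0.5000 -0.5000; -0.6667 2.0000]
AᵀP(A−BK) = [0.7500 -0.2500; -0.2500 0.2500]
P' = Q + AᵀP(A−BK) = [18.7500 8.7500; 8.7500 9.2500]
tr(P') = 28.0000

0.1667 0.0000


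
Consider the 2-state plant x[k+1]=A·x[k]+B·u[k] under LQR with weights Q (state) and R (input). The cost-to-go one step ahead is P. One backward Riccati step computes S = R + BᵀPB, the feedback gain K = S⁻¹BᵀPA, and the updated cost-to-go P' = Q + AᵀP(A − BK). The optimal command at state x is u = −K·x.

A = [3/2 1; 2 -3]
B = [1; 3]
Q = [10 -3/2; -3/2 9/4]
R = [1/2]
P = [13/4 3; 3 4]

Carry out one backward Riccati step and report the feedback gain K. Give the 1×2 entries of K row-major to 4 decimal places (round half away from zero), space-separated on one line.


BᵀP = [12.2500 15.0000]
S = R + BᵀPB = [1/2] + [57.2500] = [57.7500]
BᵀPA = [48.3750 -32.7500]
K = S⁻¹·BᵀPA = [0.8377 -0.5671]
A−BK = [0.6623 1.5671; -0.5130 -1.2987]
AᵀP(A−BK) = [0.7906 0.8084; 0.8084 2.6775]
P' = Q + AᵀP(A−BK) = [10.7906 -0.6916; -0.6916 4.9275]
tr(P') = 15.7181

0.8377 -0.5671


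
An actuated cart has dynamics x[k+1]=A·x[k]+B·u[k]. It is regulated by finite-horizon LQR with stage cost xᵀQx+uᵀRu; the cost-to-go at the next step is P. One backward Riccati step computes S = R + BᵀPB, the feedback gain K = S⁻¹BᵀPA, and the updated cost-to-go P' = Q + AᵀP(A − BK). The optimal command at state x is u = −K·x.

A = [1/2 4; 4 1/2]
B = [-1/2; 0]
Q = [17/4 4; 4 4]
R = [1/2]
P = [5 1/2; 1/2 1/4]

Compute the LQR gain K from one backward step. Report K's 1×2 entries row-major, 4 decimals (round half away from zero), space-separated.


-1.2857 -5.7857

BᵀP = [-2.5000 -0.2500]
S = R + BᵀPB = [1/2] + [1.2500] = [1.7500]
BᵀPA = [-2.2500 -10.1250]
K = S⁻¹·BᵀPA = [-1.2857 -5.7857]
A−BK = [-0.1429 1.1071; 4.0000 0.5000]
AᵀP(A−BK) = [4.3571 5.6071; 5.6071 23.4821]
P' = Q + AᵀP(A−BK) = [8.6071 9.6071; 9.6071 27.4821]
tr(P') = 36.0893


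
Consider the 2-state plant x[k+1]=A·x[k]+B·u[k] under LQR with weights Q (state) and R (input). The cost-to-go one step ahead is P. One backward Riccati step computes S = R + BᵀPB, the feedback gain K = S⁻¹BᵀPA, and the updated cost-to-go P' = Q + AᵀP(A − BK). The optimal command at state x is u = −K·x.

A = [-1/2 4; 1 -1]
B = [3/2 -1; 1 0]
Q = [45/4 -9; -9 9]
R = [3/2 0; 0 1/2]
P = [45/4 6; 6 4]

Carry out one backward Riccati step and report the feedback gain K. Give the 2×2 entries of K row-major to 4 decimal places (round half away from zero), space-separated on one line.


0.1945 0.6016 0.3468 -2.1479

BᵀP = [22.8750 13.0000; -11.2500 -6.0000]
S = R + BᵀPB = [3/2 0; 0 1/2] + [47.3125 -22.8750; -22.8750 11.2500] = [48.8125 -22.8750; -22.8750 11.7500]
BᵀPA = [1.5625 78.5000; -0.3750 -39.0000]
K = S⁻¹·BᵀPA = [0.1945 0.6016; 0.3468 -2.1479]
A−BK = [-0.4450 0.9497; 0.8055 -1.6016]
AᵀP(A−BK) = [0.6386 -1.2455; -1.2455 5.0044]
P' = Q + AᵀP(A−BK) = [11.8886 -10.2455; -10.2455 14.0044]
tr(P') = 25.8929


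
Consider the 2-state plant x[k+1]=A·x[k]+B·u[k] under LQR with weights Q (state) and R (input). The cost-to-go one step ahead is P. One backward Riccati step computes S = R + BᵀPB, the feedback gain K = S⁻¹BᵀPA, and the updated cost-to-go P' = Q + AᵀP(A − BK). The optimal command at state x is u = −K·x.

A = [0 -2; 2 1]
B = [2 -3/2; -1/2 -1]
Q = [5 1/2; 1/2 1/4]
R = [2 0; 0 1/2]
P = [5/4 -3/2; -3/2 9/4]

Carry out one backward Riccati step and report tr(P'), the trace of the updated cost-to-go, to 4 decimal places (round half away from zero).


BᵀP = [3.2500 -4.1250; -0.3750 0.0000]
S = R + BᵀPB = [2 0; 0 1/2] + [8.5625 -0.7500; -0.7500 0.5625] = [10.5625 -0.7500; -0.7500 1.0625]
BᵀPA = [-8.2500 -10.6250; 0.0000 0.7500]
K = S⁻¹·BᵀPA = [-0.8223 -1.0062; -0.5804 -0.0044]
A−BK = [0.7739 0.0059; 1.0084 0.4925]
AᵀP(A−BK) = [2.2162 2.1986; 2.1986 2.5621]
P' = Q + AᵀP(A−BK) = [7.2162 2.6986; 2.6986 2.8121]
tr(P') = 10.0283

10.0283


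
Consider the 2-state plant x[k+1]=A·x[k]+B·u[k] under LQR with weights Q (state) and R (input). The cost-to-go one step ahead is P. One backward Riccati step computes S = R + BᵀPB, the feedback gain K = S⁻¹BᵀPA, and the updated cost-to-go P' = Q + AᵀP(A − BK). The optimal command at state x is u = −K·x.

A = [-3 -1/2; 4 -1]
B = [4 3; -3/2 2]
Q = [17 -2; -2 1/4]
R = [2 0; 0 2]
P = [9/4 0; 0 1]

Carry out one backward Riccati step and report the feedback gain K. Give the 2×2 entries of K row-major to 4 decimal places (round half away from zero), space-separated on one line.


BᵀP = [9.0000 -1.5000; 6.7500 2.0000]
S = R + BᵀPB = [2 0; 0 2] + [38.2500 24.0000; 24.0000 24.2500] = [40.2500 24.0000; 24.0000 26.2500]
BᵀPA = [-33.0000 -3.0000; -12.2500 -5.3750]
K = S⁻¹·BᵀPA = [-1.1908 0.1046; 0.6221 -0.3004]
A−BK = [-0.1030 -0.0172; 0.9697 -0.2424]
AᵀP(A−BK) = [4.5741 -0.8538; -0.8538 0.2617]
P' = Q + AᵀP(A−BK) = [21.5741 -2.8538; -2.8538 0.5117]
tr(P') = 22.0858

-1.1908 0.1046 0.6221 -0.3004


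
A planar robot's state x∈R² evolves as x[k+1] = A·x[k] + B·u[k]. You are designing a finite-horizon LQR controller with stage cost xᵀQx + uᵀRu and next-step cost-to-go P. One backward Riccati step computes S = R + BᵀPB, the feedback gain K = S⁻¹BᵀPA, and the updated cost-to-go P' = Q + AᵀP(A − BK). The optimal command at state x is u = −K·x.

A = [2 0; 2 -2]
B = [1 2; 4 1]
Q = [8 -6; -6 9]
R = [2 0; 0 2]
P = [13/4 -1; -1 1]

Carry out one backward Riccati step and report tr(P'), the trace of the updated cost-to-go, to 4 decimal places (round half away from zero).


BᵀP = [-0.7500 3.0000; 5.5000 -1.0000]
S = R + BᵀPB = [2 0; 0 2] + [11.2500 1.5000; 1.5000 10.0000] = [13.2500 1.5000; 1.5000 12.0000]
BᵀPA = [4.5000 -6.0000; 9.0000 2.0000]
K = S⁻¹·BᵀPA = [0.2584 -0.4785; 0.7177 0.2265]
A−BK = [0.3062 0.0255; 0.2488 -0.3126]
AᵀP(A−BK) = [1.3780 0.1148; 0.1148 0.6762]
P' = Q + AᵀP(A−BK) = [9.3780 -5.8852; -5.8852 9.6762]
tr(P') = 19.0542

19.0542


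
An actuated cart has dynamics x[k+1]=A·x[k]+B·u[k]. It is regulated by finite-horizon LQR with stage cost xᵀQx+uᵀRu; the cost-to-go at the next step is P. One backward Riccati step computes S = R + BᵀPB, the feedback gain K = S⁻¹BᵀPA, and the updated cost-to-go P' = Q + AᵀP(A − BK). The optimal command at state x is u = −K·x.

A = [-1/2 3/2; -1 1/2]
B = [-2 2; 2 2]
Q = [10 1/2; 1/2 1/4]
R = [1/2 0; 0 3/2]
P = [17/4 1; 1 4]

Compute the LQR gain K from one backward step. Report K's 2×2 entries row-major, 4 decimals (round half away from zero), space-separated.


BᵀP = [-6.5000 6.0000; 10.5000 10.0000]
S = R + BᵀPB = [1/2 0; 0 3/2] + [25.0000 -1.0000; -1.0000 41.0000] = [25.5000 -1.0000; -1.0000 42.5000]
BᵀPA = [-2.7500 -6.7500; -15.2500 20.7500]
K = S⁻¹·BᵀPA = [-0.1220 -0.2458; -0.3617 0.4825]
A−BK = [-0.0207 0.0435; -0.0326 0.0267]
AᵀP(A−BK) = [0.2111 -0.2560; -0.2560 0.3926]
P' = Q + AᵀP(A−BK) = [10.2111 0.2440; 0.2440 0.6426]
tr(P') = 10.8536

-0.1220 -0.2458 -0.3617 0.4825


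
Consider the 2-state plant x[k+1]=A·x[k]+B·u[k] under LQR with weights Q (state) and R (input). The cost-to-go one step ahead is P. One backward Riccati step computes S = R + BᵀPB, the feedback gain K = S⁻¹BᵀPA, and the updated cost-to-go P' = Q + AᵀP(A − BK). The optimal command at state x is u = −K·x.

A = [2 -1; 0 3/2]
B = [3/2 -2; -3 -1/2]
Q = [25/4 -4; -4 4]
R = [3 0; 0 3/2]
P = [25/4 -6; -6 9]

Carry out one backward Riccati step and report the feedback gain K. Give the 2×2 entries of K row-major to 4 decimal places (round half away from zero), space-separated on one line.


BᵀP = [27.3750 -36.0000; -9.5000 7.5000]
S = R + BᵀPB = [3 0; 0 3/2] + [149.0625 -36.7500; -36.7500 15.2500] = [152.0625 -36.7500; -36.7500 16.7500]
BᵀPA = [54.7500 -81.3750; -19.0000 20.7500]
K = S⁻¹·BᵀPA = [0.1829 -0.5019; -0.7331 0.1377]
A−BK = [0.2595 0.0282; 0.1821 0.0633]
AᵀP(A−BK) = [1.0587 -0.4067; -0.4067 0.8036]
P' = Q + AᵀP(A−BK) = [7.3087 -4.4067; -4.4067 4.8036]
tr(P') = 12.1124

0.1829 -0.5019 -0.7331 0.1377


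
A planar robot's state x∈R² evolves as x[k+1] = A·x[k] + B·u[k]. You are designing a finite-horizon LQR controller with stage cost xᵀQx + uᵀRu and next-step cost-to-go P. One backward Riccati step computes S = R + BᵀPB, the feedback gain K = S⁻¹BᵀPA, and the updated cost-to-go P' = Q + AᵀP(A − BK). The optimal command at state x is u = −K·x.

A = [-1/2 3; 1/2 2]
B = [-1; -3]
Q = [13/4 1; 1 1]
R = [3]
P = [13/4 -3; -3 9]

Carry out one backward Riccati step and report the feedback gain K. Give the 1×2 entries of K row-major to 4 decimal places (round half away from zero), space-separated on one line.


-0.2148 -0.4440

BᵀP = [5.7500 -24.0000]
S = R + BᵀPB = [3] + [66.2500] = [69.2500]
BᵀPA = [-14.8750 -30.7500]
K = S⁻¹·BᵀPA = [-0.2148 -0.4440]
A−BK = [-0.7148 2.5560; -0.1444 0.6679]
AᵀP(A−BK) = [1.3673 -3.9801; -3.9801 15.5957]
P' = Q + AᵀP(A−BK) = [4.6173 -2.9801; -2.9801 16.5957]
tr(P') = 21.2130


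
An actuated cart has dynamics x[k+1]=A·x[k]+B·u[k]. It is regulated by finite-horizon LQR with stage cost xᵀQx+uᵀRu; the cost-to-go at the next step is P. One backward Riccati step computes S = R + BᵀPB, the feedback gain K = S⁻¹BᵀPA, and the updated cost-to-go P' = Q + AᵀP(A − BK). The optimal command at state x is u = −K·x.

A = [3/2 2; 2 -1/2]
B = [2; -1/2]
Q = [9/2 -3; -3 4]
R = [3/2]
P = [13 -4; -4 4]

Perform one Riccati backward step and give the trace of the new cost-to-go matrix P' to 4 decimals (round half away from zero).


BᵀP = [28.0000 -10.0000]
S = R + BᵀPB = [3/2] + [61.0000] = [62.5000]
BᵀPA = [22.0000 61.0000]
K = S⁻¹·BᵀPA = [0.3520 0.9760]
A−BK = [0.7960 0.0480; 2.1760 -0.0120]
AᵀP(A−BK) = [13.5060 0.5280; 0.5280 1.4640]
P' = Q + AᵀP(A−BK) = [18.0060 -2.4720; -2.4720 5.4640]
tr(P') = 23.4700

23.4700


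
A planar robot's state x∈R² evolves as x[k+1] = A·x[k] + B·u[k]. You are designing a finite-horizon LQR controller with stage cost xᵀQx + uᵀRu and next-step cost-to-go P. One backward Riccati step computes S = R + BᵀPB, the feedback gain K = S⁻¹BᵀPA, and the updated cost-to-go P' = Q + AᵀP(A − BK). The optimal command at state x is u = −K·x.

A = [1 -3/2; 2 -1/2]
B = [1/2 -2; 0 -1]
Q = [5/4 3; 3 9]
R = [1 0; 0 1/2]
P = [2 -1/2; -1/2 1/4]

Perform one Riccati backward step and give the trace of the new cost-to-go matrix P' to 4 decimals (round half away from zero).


10.9369

BᵀP = [1.0000 -0.2500; -3.5000 0.7500]
S = R + BᵀPB = [1 0; 0 1/2] + [0.5000 -1.7500; -1.7500 6.2500] = [1.5000 -1.7500; -1.7500 6.7500]
BᵀPA = [0.5000 -1.3750; -2.0000 4.8750]
K = S⁻¹·BᵀPA = [-0.0177 -0.1062; -0.3009 0.6947]
A−BK = [0.4071 -0.0575; 1.6991 0.1947]
AᵀP(A−BK) = [0.4071 -0.0575; -0.0575 0.2799]
P' = Q + AᵀP(A−BK) = [1.6571 2.9425; 2.9425 9.2799]
tr(P') = 10.9369


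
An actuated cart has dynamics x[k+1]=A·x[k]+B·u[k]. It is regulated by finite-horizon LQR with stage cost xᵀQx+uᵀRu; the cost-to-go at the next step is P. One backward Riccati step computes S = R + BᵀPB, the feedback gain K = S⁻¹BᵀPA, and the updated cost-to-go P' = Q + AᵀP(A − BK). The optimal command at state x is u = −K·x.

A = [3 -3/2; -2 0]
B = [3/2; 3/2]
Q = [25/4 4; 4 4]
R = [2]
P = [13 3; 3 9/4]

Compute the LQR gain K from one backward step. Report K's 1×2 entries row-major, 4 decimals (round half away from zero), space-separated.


1.1292 -0.7227

BᵀP = [24.0000 7.8750]
S = R + BᵀPB = [2] + [47.8125] = [49.8125]
BᵀPA = [56.2500 -36.0000]
K = S⁻¹·BᵀPA = [1.1292 -0.7227]
A−BK = [1.3061 -0.4159; -3.6939 1.0841]
AᵀP(A−BK) = [26.4806 -8.8476; -8.8476 3.2324]
P' = Q + AᵀP(A−BK) = [32.7306 -4.8476; -4.8476 7.2324]
tr(P') = 39.9630


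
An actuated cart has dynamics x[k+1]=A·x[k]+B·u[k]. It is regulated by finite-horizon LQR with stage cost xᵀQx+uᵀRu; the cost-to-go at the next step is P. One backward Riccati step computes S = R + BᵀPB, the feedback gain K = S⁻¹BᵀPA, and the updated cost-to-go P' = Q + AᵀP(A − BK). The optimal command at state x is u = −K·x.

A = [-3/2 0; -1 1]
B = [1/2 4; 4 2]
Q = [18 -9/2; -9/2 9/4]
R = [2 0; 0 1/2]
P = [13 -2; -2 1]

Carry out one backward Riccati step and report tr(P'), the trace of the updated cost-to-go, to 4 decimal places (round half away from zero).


20.4459

BᵀP = [-1.5000 3.0000; 48.0000 -6.0000]
S = R + BᵀPB = [2 0; 0 1/2] + [11.2500 0.0000; 0.0000 180.0000] = [13.2500 0.0000; 0.0000 180.5000]
BᵀPA = [-0.7500 3.0000; -66.0000 -6.0000]
K = S⁻¹·BᵀPA = [-0.0566 0.2264; -0.3657 -0.0332]
A−BK = [-0.0091 0.0198; -0.0423 0.1608]
AᵀP(A−BK) = [0.0746 -0.0241; -0.0241 0.1213]
P' = Q + AᵀP(A−BK) = [18.0746 -4.5241; -4.5241 2.3713]
tr(P') = 20.4459


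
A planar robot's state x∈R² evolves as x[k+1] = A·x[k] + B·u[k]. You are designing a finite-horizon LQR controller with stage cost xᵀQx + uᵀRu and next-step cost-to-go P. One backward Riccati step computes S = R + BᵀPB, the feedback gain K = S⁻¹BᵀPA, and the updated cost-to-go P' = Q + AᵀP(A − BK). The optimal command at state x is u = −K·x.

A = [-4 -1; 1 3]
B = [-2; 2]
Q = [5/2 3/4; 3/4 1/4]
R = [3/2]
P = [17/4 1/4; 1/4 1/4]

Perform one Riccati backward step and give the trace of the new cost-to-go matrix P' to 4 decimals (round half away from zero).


11.8286

BᵀP = [-8.0000 0.0000]
S = R + BᵀPB = [3/2] + [16.0000] = [17.5000]
BᵀPA = [32.0000 8.0000]
K = S⁻¹·BᵀPA = [1.8286 0.4571]
A−BK = [-0.3429 -0.0857; -2.6571 2.0857]
AᵀP(A−BK) = [7.7357 -0.1286; -0.1286 1.3429]
P' = Q + AᵀP(A−BK) = [10.2357 0.6214; 0.6214 1.5929]
tr(P') = 11.8286


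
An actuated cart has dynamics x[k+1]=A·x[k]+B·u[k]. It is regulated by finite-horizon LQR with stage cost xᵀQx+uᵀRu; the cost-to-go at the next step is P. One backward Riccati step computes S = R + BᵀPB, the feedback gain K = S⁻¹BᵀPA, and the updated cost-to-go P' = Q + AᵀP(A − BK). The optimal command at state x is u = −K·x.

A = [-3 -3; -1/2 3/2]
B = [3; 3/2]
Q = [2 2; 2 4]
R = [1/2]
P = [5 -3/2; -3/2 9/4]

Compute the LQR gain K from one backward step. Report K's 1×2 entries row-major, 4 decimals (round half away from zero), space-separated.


BᵀP = [12.7500 -1.1250]
S = R + BᵀPB = [1/2] + [36.5625] = [37.0625]
BᵀPA = [-37.6875 -39.9375]
K = S⁻¹·BᵀPA = [-1.0169 -1.0776]
A−BK = [0.0506 0.2327; 1.0253 3.1164]
AᵀP(A−BK) = [2.7395 7.2015; 7.2015 20.5270]
P' = Q + AᵀP(A−BK) = [4.7395 9.2015; 9.2015 24.5270]
tr(P') = 29.2664

-1.0169 -1.0776


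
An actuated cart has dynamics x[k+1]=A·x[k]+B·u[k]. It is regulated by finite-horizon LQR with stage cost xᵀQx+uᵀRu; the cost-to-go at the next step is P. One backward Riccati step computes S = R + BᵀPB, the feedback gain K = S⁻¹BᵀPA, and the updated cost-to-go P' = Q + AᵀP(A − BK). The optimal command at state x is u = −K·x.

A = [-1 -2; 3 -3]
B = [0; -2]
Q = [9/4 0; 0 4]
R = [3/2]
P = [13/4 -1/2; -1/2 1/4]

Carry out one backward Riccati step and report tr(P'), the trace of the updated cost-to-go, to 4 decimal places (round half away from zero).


21.4000

BᵀP = [1.0000 -0.5000]
S = R + BᵀPB = [3/2] + [1.0000] = [2.5000]
BᵀPA = [-2.5000 -0.5000]
K = S⁻¹·BᵀPA = [-1.0000 -0.2000]
A−BK = [-1.0000 -2.0000; 1.0000 -3.4000]
AᵀP(A−BK) = [6.0000 5.2500; 5.2500 9.1500]
P' = Q + AᵀP(A−BK) = [8.2500 5.2500; 5.2500 13.1500]
tr(P') = 21.4000


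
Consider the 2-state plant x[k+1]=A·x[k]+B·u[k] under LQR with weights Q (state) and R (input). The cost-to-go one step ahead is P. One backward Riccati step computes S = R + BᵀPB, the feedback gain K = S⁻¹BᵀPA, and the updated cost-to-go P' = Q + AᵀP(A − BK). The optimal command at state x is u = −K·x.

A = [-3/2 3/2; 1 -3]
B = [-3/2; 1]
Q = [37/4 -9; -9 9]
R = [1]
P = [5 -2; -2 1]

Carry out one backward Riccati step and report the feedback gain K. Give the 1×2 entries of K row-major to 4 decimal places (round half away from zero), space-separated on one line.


0.9481 -1.3636

BᵀP = [-9.5000 4.0000]
S = R + BᵀPB = [1] + [18.2500] = [19.2500]
BᵀPA = [18.2500 -26.2500]
K = S⁻¹·BᵀPA = [0.9481 -1.3636]
A−BK = [-0.0779 -0.5455; 0.0519 -1.6364]
AᵀP(A−BK) = [0.9481 -1.3636; -1.3636 2.4545]
P' = Q + AᵀP(A−BK) = [10.1981 -10.3636; -10.3636 11.4545]
tr(P') = 21.6526


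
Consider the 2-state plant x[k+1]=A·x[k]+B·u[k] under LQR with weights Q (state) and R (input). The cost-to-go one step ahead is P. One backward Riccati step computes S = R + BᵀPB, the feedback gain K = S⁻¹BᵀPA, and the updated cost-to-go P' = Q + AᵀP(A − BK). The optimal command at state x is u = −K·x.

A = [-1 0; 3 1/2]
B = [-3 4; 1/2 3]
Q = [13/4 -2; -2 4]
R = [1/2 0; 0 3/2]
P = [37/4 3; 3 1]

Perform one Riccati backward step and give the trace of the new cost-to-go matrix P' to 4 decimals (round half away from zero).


7.4713

BᵀP = [-26.2500 -8.5000; 46.0000 15.0000]
S = R + BᵀPB = [1/2 0; 0 3/2] + [74.5000 -130.5000; -130.5000 229.0000] = [75.0000 -130.5000; -130.5000 230.5000]
BᵀPA = [0.7500 -4.2500; -1.0000 7.5000]
K = S⁻¹·BᵀPA = [0.1647 -0.0034; 0.0889 0.0306]
A−BK = [-0.8615 -0.1327; 2.6509 0.4099]
AᵀP(A−BK) = [0.2154 0.0332; 0.0332 0.0060]
P' = Q + AᵀP(A−BK) = [3.4654 -1.9668; -1.9668 4.0060]
tr(P') = 7.4713


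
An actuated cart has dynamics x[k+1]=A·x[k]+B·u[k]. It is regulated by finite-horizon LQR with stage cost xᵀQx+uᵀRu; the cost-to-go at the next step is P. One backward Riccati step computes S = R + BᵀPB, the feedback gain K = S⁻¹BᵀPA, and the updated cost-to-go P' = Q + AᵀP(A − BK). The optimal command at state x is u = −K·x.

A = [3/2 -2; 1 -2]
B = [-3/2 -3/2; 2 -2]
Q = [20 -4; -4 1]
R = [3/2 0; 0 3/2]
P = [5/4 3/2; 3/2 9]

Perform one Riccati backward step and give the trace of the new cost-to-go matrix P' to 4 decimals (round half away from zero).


BᵀP = [1.1250 15.7500; -4.8750 -20.2500]
S = R + BᵀPB = [3/2 0; 0 3/2] + [29.8125 -33.1875; -33.1875 47.8125] = [31.3125 -33.1875; -33.1875 49.3125]
BᵀPA = [17.4375 -33.7500; -27.5625 50.2500]
K = S⁻¹·BᵀPA = [-0.1239 0.0076; -0.6423 1.0241]
A−BK = [0.3507 -0.4524; -0.0368 0.0330]
AᵀP(A−BK) = [0.7691 -1.1550; -1.1550 1.7942]
P' = Q + AᵀP(A−BK) = [20.7691 -5.1550; -5.1550 2.7942]
tr(P') = 23.5632

23.5632


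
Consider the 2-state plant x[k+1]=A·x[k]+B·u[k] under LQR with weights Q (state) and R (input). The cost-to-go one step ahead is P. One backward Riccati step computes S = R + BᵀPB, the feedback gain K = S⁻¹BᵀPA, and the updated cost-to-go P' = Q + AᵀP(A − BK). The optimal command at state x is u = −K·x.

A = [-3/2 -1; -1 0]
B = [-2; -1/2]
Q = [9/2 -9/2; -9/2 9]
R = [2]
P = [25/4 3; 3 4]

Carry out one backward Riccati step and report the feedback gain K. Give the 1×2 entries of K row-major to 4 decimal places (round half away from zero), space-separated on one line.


0.8529 0.4118

BᵀP = [-14.0000 -8.0000]
S = R + BᵀPB = [2] + [32.0000] = [34.0000]
BᵀPA = [29.0000 14.0000]
K = S⁻¹·BᵀPA = [0.8529 0.4118]
A−BK = [0.2059 -0.1765; -0.5735 0.2059]
AᵀP(A−BK) = [2.3272 0.4338; 0.4338 0.4853]
P' = Q + AᵀP(A−BK) = [6.8272 -4.0662; -4.0662 9.4853]
tr(P') = 16.3125


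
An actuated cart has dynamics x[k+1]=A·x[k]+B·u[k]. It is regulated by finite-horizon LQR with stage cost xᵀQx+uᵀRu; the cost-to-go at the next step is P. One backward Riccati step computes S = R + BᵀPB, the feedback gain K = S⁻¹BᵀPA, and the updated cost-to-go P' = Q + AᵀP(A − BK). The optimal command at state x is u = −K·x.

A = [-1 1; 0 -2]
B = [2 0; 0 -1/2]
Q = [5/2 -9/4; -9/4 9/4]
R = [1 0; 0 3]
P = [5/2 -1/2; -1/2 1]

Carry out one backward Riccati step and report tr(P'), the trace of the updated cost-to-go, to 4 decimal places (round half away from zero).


8.7535

BᵀP = [5.0000 -1.0000; 0.2500 -0.5000]
S = R + BᵀPB = [1 0; 0 3] + [10.0000 0.5000; 0.5000 0.2500] = [11.0000 0.5000; 0.5000 3.2500]
BᵀPA = [-5.0000 7.0000; -0.2500 1.2500]
K = S⁻¹·BᵀPA = [-0.4542 0.6232; -0.0070 0.2887]
A−BK = [-0.0915 -0.2465; -0.0035 -1.8556]
AᵀP(A−BK) = [0.2271 -0.3116; -0.3116 3.7764]
P' = Q + AᵀP(A−BK) = [2.7271 -2.5616; -2.5616 6.0264]
tr(P') = 8.7535


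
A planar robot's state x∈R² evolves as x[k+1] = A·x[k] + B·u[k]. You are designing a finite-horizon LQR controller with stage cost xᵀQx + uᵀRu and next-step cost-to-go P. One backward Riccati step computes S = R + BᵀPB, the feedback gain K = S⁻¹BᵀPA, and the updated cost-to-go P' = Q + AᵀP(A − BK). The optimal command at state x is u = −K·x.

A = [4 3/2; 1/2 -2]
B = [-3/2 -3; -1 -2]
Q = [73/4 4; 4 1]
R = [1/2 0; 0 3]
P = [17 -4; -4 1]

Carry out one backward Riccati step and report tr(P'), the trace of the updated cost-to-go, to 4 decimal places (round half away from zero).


23.8802

BᵀP = [-21.5000 5.0000; -43.0000 10.0000]
S = R + BᵀPB = [1/2 0; 0 3] + [27.2500 54.5000; 54.5000 109.0000] = [27.7500 54.5000; 54.5000 112.0000]
BᵀPA = [-83.5000 -42.2500; -167.0000 -84.5000]
K = S⁻¹·BᵀPA = [-1.8185 -0.9201; -0.6062 -0.3067]
A−BK = [-0.5463 -0.8004; -2.5309 -3.5336]
AᵀP(A−BK) = [3.1738 1.9465; 1.9465 1.4564]
P' = Q + AᵀP(A−BK) = [21.4238 5.9465; 5.9465 2.4564]
tr(P') = 23.8802


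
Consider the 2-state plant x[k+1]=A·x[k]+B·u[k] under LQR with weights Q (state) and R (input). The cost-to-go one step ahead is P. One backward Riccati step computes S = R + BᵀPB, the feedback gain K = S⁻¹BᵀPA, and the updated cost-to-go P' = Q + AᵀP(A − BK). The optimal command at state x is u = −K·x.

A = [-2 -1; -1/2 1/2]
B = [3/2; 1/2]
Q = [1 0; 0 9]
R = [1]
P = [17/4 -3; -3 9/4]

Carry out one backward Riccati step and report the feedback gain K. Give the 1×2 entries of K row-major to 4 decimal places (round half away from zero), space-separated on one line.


BᵀP = [4.8750 -3.3750]
S = R + BᵀPB = [1] + [5.6250] = [6.6250]
BᵀPA = [-8.0625 -6.5625]
K = S⁻¹·BᵀPA = [-1.2170 -0.9906]
A−BK = [-0.1745 0.4858; 0.1085 0.9953]
AᵀP(A−BK) = [1.7506 1.4511; 1.4511 1.3119]
P' = Q + AᵀP(A−BK) = [2.7506 1.4511; 1.4511 10.3119]
tr(P') = 13.0625

-1.2170 -0.9906


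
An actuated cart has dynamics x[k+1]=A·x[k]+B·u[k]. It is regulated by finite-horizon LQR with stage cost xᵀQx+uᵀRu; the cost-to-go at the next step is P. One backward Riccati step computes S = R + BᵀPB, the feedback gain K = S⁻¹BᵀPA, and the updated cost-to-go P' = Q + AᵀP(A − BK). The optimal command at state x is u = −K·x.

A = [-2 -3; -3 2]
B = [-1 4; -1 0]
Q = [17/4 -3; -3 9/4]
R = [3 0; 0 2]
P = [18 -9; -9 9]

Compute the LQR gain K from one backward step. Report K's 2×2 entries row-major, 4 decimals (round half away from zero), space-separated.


1.7967 -1.1621 0.0989 -1.1374

BᵀP = [-9.0000 0.0000; 72.0000 -36.0000]
S = R + BᵀPB = [3 0; 0 2] + [9.0000 -36.0000; -36.0000 288.0000] = [12.0000 -36.0000; -36.0000 290.0000]
BᵀPA = [18.0000 27.0000; -36.0000 -288.0000]
K = S⁻¹·BᵀPA = [1.7967 -1.1621; 0.0989 -1.1374]
A−BK = [-0.5989 0.3874; -1.2033 0.8379]
AᵀP(A−BK) = [16.2198 -11.0275; -11.0275 9.8159]
P' = Q + AᵀP(A−BK) = [20.4698 -14.0275; -14.0275 12.0659]
tr(P') = 32.5357


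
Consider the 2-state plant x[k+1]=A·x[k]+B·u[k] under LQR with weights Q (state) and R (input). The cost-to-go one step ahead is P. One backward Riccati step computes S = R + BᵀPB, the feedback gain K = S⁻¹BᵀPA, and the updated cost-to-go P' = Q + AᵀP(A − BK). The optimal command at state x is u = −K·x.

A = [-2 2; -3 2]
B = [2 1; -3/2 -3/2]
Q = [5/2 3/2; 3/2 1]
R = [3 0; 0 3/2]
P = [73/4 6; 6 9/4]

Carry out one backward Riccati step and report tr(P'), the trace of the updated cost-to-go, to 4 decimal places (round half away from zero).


37.6570

BᵀP = [27.5000 8.6250; 9.2500 2.6250]
S = R + BᵀPB = [3 0; 0 3/2] + [42.0625 14.5625; 14.5625 5.3125] = [45.0625 14.5625; 14.5625 6.8125]
BᵀPA = [-80.8750 72.2500; -26.3750 23.7500]
K = S⁻¹·BᵀPA = [-1.7580 1.5417; -0.1136 0.1906]
A−BK = [1.6296 -1.2741; -5.8074 4.5985]
AᵀP(A−BK) = [20.0741 -16.7852; -16.7852 14.0830]
P' = Q + AᵀP(A−BK) = [22.5741 -15.2852; -15.2852 15.0830]
tr(P') = 37.6570


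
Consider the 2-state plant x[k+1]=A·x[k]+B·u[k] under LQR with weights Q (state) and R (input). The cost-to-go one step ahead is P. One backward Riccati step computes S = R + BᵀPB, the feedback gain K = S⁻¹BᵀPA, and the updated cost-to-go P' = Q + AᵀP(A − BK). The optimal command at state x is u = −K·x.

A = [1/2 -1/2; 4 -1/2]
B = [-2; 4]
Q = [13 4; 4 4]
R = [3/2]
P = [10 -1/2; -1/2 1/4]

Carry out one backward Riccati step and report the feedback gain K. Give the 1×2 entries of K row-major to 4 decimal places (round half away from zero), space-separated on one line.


-0.0561 0.1869

BᵀP = [-22.0000 2.0000]
S = R + BᵀPB = [3/2] + [52.0000] = [53.5000]
BᵀPA = [-3.0000 10.0000]
K = S⁻¹·BᵀPA = [-0.0561 0.1869]
A−BK = [0.3879 -0.1262; 4.2243 -1.2477]
AᵀP(A−BK) = [4.3318 -1.3143; -1.3143 0.4433]
P' = Q + AᵀP(A−BK) = [17.3318 2.6857; 2.6857 4.4433]
tr(P') = 21.7751


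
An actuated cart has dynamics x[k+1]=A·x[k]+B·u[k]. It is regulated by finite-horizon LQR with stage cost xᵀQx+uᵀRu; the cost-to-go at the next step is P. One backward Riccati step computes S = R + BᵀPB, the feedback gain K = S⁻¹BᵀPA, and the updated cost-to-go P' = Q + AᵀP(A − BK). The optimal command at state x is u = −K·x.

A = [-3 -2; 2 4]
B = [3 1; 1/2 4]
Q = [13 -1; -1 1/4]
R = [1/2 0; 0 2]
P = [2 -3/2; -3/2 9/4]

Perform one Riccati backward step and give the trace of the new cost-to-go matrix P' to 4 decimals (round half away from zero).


BᵀP = [5.2500 -3.3750; -4.0000 7.5000]
S = R + BᵀPB = [1/2 0; 0 2] + [14.0625 -8.2500; -8.2500 26.0000] = [14.5625 -8.2500; -8.2500 28.0000]
BᵀPA = [-22.5000 -24.0000; 27.0000 38.0000]
K = S⁻¹·BᵀPA = [-1.1989 -1.0554; 0.6110 1.0462]
A−BK = [-0.0144 0.1200; 0.1553 0.3430]
AᵀP(A−BK) = [1.5268 2.0070; 2.0070 2.9159]
P' = Q + AᵀP(A−BK) = [14.5268 1.0070; 1.0070 3.1659]
tr(P') = 17.6927

17.6927


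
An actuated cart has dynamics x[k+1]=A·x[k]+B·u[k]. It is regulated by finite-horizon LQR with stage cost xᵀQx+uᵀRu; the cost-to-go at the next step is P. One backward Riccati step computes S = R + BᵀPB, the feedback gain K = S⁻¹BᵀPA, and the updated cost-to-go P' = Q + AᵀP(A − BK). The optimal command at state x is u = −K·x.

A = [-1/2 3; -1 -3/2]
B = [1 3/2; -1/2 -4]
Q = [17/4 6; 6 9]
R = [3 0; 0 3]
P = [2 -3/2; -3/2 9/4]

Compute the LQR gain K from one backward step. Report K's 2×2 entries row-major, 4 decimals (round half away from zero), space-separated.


BᵀP = [2.7500 -2.6250; 9.0000 -11.2500]
S = R + BᵀPB = [3 0; 0 3] + [4.0625 14.6250; 14.6250 58.5000] = [7.0625 14.6250; 14.6250 61.5000]
BᵀPA = [1.2500 12.1875; 6.7500 43.8750]
K = S⁻¹·BᵀPA = [-0.0991 0.4893; 0.1333 0.5971]
A−BK = [-0.6009 1.6151; -0.5163 1.1329]
AᵀP(A−BK) = [0.4740 -0.8918; -0.8918 4.4034]
P' = Q + AᵀP(A−BK) = [4.7240 5.1082; 5.1082 13.4034]
tr(P') = 18.1273

-0.0991 0.4893 0.1333 0.5971


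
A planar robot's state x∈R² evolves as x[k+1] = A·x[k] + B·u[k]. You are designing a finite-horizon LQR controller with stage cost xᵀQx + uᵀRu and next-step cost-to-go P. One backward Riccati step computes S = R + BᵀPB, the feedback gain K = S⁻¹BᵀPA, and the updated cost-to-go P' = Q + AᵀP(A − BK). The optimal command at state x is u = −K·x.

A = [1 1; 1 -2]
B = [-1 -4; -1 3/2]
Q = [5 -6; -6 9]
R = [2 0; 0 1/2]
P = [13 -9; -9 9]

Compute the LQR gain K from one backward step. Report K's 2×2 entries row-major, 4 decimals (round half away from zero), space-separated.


-0.6183 0.7283 -0.0181 -0.5231

BᵀP = [-4.0000 0.0000; -65.5000 49.5000]
S = R + BᵀPB = [2 0; 0 1/2] + [4.0000 16.0000; 16.0000 336.2500] = [6.0000 16.0000; 16.0000 336.7500]
BᵀPA = [-4.0000 -4.0000; -16.0000 -164.5000]
K = S⁻¹·BᵀPA = [-0.6183 0.7283; -0.0181 -0.5231]
A−BK = [0.3092 -0.3641; 0.4089 -0.4871]
AᵀP(A−BK) = [1.2366 -1.4565; -1.4565 1.8640]
P' = Q + AᵀP(A−BK) = [6.2366 -7.4565; -7.4565 10.8640]
tr(P') = 17.1006
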